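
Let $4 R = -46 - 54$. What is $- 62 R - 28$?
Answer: $1522$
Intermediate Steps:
$R = -25$ ($R = \frac{-46 - 54}{4} = \frac{1}{4} \left(-100\right) = -25$)
$- 62 R - 28 = \left(-62\right) \left(-25\right) - 28 = 1550 - 28 = 1522$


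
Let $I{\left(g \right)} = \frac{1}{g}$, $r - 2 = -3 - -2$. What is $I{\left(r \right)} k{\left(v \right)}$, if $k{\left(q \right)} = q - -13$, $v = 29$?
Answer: $42$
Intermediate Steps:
$k{\left(q \right)} = 13 + q$ ($k{\left(q \right)} = q + 13 = 13 + q$)
$r = 1$ ($r = 2 - 1 = 1$)
$I{\left(r \right)} k{\left(v \right)} = \frac{13 + 29}{1} = 1 \cdot 42 = 42$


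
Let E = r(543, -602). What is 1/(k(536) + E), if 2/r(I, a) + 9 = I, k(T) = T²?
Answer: 267/76708033 ≈ 3.4807e-6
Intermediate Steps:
r(I, a) = 2/(-9 + I)
E = 1/267 (E = 2/(-9 + 543) = 2/534 = 2*(1/534) = 1/267 ≈ 0.0037453)
1/(k(536) + E) = 1/(536² + 1/267) = 1/(287296 + 1/267) = 1/(76708033/267) = 267/76708033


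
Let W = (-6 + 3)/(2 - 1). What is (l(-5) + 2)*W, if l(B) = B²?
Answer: -81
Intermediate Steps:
W = -3 (W = -3/1 = -3*1 = -3)
(l(-5) + 2)*W = ((-5)² + 2)*(-3) = (25 + 2)*(-3) = 27*(-3) = -81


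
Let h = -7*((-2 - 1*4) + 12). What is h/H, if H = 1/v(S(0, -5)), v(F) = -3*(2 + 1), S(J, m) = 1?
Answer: 378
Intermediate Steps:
v(F) = -9 (v(F) = -3*3 = -9)
h = -42 (h = -7*((-2 - 4) + 12) = -7*(-6 + 12) = -7*6 = -42)
H = -⅑ (H = 1/(-9) = -⅑ ≈ -0.11111)
h/H = -42/(-⅑) = -42*(-9) = 378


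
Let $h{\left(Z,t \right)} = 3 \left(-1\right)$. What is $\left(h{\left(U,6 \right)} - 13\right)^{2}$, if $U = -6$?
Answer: $256$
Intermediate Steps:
$h{\left(Z,t \right)} = -3$
$\left(h{\left(U,6 \right)} - 13\right)^{2} = \left(-3 - 13\right)^{2} = \left(-16\right)^{2} = 256$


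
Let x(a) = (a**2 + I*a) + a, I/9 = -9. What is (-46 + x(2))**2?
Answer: 40804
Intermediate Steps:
I = -81 (I = 9*(-9) = -81)
x(a) = a**2 - 80*a (x(a) = (a**2 - 81*a) + a = a**2 - 80*a)
(-46 + x(2))**2 = (-46 + 2*(-80 + 2))**2 = (-46 + 2*(-78))**2 = (-46 - 156)**2 = (-202)**2 = 40804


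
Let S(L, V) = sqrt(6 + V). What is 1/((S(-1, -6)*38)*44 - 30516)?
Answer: -1/30516 ≈ -3.2770e-5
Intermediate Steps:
1/((S(-1, -6)*38)*44 - 30516) = 1/((sqrt(6 - 6)*38)*44 - 30516) = 1/((sqrt(0)*38)*44 - 30516) = 1/((0*38)*44 - 30516) = 1/(0*44 - 30516) = 1/(0 - 30516) = 1/(-30516) = -1/30516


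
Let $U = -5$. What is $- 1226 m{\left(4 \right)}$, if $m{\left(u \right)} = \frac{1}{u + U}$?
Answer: $1226$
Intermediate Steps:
$m{\left(u \right)} = \frac{1}{-5 + u}$ ($m{\left(u \right)} = \frac{1}{u - 5} = \frac{1}{-5 + u}$)
$- 1226 m{\left(4 \right)} = - \frac{1226}{-5 + 4} = - \frac{1226}{-1} = \left(-1226\right) \left(-1\right) = 1226$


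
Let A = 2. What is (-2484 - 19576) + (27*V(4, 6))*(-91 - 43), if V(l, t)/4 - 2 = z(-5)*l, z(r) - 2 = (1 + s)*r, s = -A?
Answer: -456220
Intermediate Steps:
s = -2 (s = -1*2 = -2)
z(r) = 2 - r (z(r) = 2 + (1 - 2)*r = 2 - r)
V(l, t) = 8 + 28*l (V(l, t) = 8 + 4*((2 - 1*(-5))*l) = 8 + 4*((2 + 5)*l) = 8 + 4*(7*l) = 8 + 28*l)
(-2484 - 19576) + (27*V(4, 6))*(-91 - 43) = (-2484 - 19576) + (27*(8 + 28*4))*(-91 - 43) = -22060 + (27*(8 + 112))*(-134) = -22060 + (27*120)*(-134) = -22060 + 3240*(-134) = -22060 - 434160 = -456220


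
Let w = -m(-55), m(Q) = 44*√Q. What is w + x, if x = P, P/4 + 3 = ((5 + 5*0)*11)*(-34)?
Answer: -7492 - 44*I*√55 ≈ -7492.0 - 326.31*I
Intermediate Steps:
P = -7492 (P = -12 + 4*(((5 + 5*0)*11)*(-34)) = -12 + 4*(((5 + 0)*11)*(-34)) = -12 + 4*((5*11)*(-34)) = -12 + 4*(55*(-34)) = -12 + 4*(-1870) = -12 - 7480 = -7492)
w = -44*I*√55 (w = -44*√(-55) = -44*I*√55 ≈ -326.31*I)
x = -7492
w + x = -44*I*√55 - 7492 = -7492 - 44*I*√55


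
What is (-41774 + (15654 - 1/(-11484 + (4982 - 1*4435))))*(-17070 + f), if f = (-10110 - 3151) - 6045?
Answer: 10391693393064/10937 ≈ 9.5014e+8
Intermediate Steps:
f = -19306 (f = -13261 - 6045 = -19306)
(-41774 + (15654 - 1/(-11484 + (4982 - 1*4435))))*(-17070 + f) = (-41774 + (15654 - 1/(-11484 + (4982 - 1*4435))))*(-17070 - 19306) = (-41774 + (15654 - 1/(-11484 + (4982 - 4435))))*(-36376) = (-41774 + (15654 - 1/(-11484 + 547)))*(-36376) = (-41774 + (15654 - 1/(-10937)))*(-36376) = (-41774 + (15654 - 1*(-1/10937)))*(-36376) = (-41774 + (15654 + 1/10937))*(-36376) = (-41774 + 171207799/10937)*(-36376) = -285674439/10937*(-36376) = 10391693393064/10937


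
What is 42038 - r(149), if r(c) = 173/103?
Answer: 4329741/103 ≈ 42036.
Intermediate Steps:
r(c) = 173/103 (r(c) = 173*(1/103) = 173/103)
42038 - r(149) = 42038 - 1*173/103 = 42038 - 173/103 = 4329741/103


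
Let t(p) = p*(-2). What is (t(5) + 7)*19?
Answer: -57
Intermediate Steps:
t(p) = -2*p
(t(5) + 7)*19 = (-2*5 + 7)*19 = (-10 + 7)*19 = -3*19 = -57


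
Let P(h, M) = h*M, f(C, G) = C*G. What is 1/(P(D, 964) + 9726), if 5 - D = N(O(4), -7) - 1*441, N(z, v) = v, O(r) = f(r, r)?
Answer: 1/446418 ≈ 2.2401e-6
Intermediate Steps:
O(r) = r**2 (O(r) = r*r = r**2)
D = 453 (D = 5 - (-7 - 1*441) = 5 - (-7 - 441) = 5 - 1*(-448) = 5 + 448 = 453)
P(h, M) = M*h
1/(P(D, 964) + 9726) = 1/(964*453 + 9726) = 1/(436692 + 9726) = 1/446418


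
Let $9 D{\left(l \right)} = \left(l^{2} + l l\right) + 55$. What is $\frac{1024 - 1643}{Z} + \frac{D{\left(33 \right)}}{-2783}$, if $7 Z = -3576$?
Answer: $\frac{3046771}{2714184} \approx 1.1225$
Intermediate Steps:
$D{\left(l \right)} = \frac{55}{9} + \frac{2 l^{2}}{9}$ ($D{\left(l \right)} = \frac{\left(l^{2} + l l\right) + 55}{9} = \frac{\left(l^{2} + l^{2}\right) + 55}{9} = \frac{2 l^{2} + 55}{9} = \frac{55 + 2 l^{2}}{9} = \frac{55}{9} + \frac{2 l^{2}}{9}$)
$Z = - \frac{3576}{7}$ ($Z = \frac{1}{7} \left(-3576\right) = - \frac{3576}{7} \approx -510.86$)
$\frac{1024 - 1643}{Z} + \frac{D{\left(33 \right)}}{-2783} = \frac{1024 - 1643}{- \frac{3576}{7}} + \frac{\frac{55}{9} + \frac{2 \cdot 33^{2}}{9}}{-2783} = \left(1024 - 1643\right) \left(- \frac{7}{3576}\right) + \left(\frac{55}{9} + \frac{2}{9} \cdot 1089\right) \left(- \frac{1}{2783}\right) = \left(-619\right) \left(- \frac{7}{3576}\right) + \left(\frac{55}{9} + 242\right) \left(- \frac{1}{2783}\right) = \frac{4333}{3576} + \frac{2233}{9} \left(- \frac{1}{2783}\right) = \frac{4333}{3576} - \frac{203}{2277} = \frac{3046771}{2714184}$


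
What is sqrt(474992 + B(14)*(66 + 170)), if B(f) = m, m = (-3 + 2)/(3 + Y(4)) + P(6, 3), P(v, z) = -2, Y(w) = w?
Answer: 2*sqrt(5812457)/7 ≈ 688.83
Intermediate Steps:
m = -15/7 (m = (-3 + 2)/(3 + 4) - 2 = -1/7 - 2 = -15/7 ≈ -2.1429)
B(f) = -15/7
sqrt(474992 + B(14)*(66 + 170)) = sqrt(474992 - 15*(66 + 170)/7) = sqrt(474992 - 15/7*236) = sqrt(474992 - 3540/7) = sqrt(3321404/7) = 2*sqrt(5812457)/7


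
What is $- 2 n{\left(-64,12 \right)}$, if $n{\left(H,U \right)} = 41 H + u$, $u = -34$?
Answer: $5316$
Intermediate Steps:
$n{\left(H,U \right)} = -34 + 41 H$ ($n{\left(H,U \right)} = 41 H - 34 = -34 + 41 H$)
$- 2 n{\left(-64,12 \right)} = - 2 \left(-34 + 41 \left(-64\right)\right) = - 2 \left(-34 - 2624\right) = \left(-2\right) \left(-2658\right) = 5316$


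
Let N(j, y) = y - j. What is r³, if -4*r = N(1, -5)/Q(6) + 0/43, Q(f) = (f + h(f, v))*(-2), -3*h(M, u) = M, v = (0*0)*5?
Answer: -27/4096 ≈ -0.0065918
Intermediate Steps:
v = 0 (v = 0*5 = 0)
h(M, u) = -M/3
Q(f) = -4*f/3 (Q(f) = (f - f/3)*(-2) = (2*f/3)*(-2) = -4*f/3)
r = -3/16 (r = -((-5 - 1*1)/((-4/3*6)) + 0/43)/4 = -((-5 - 1)/(-8) + 0*(1/43))/4 = -(-6*(-⅛) + 0)/4 = -(¾ + 0)/4 = -¼*¾ = -3/16 ≈ -0.18750)
r³ = (-3/16)³ = -27/4096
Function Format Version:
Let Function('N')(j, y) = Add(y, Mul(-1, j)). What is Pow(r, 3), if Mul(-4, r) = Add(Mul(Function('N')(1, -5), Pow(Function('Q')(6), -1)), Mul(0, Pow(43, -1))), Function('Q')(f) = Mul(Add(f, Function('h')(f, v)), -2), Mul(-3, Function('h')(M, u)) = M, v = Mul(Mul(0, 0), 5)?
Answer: Rational(-27, 4096) ≈ -0.0065918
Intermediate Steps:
v = 0 (v = Mul(0, 5) = 0)
Function('h')(M, u) = Mul(Rational(-1, 3), M)
Function('Q')(f) = Mul(Rational(-4, 3), f) (Function('Q')(f) = Mul(Add(f, Mul(Rational(-1, 3), f)), -2) = Mul(Mul(Rational(2, 3), f), -2) = Mul(Rational(-4, 3), f))
r = Rational(-3, 16) (r = Mul(Rational(-1, 4), Add(Mul(Add(-5, Mul(-1, 1)), Pow(Mul(Rational(-4, 3), 6), -1)), Mul(0, Pow(43, -1)))) = Mul(Rational(-1, 4), Add(Mul(Add(-5, -1), Pow(-8, -1)), Mul(0, Rational(1, 43)))) = Mul(Rational(-1, 4), Add(Mul(-6, Rational(-1, 8)), 0)) = Mul(Rational(-1, 4), Add(Rational(3, 4), 0)) = Mul(Rational(-1, 4), Rational(3, 4)) = Rational(-3, 16) ≈ -0.18750)
Pow(r, 3) = Pow(Rational(-3, 16), 3) = Rational(-27, 4096)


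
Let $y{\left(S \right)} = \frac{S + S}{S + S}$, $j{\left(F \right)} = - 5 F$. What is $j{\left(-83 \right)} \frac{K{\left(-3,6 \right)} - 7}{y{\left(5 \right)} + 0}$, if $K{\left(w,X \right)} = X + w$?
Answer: $-1660$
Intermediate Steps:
$y{\left(S \right)} = 1$ ($y{\left(S \right)} = \frac{2 S}{2 S} = 2 S \frac{1}{2 S} = 1$)
$j{\left(-83 \right)} \frac{K{\left(-3,6 \right)} - 7}{y{\left(5 \right)} + 0} = \left(-5\right) \left(-83\right) \frac{\left(6 - 3\right) - 7}{1 + 0} = 415 \frac{3 - 7}{1} = 415 \left(\left(-4\right) 1\right) = 415 \left(-4\right) = -1660$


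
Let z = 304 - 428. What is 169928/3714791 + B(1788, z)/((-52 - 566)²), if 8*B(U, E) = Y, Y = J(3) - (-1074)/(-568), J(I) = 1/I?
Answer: 6230290391345/136201712436864 ≈ 0.045743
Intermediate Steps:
Y = -1327/852 (Y = 1/3 - (-1074)/(-568) = ⅓ - (-1074)*(-1)/568 = ⅓ - 1*537/284 = ⅓ - 537/284 = -1327/852 ≈ -1.5575)
z = -124
B(U, E) = -1327/6816 (B(U, E) = (⅛)*(-1327/852) = -1327/6816)
169928/3714791 + B(1788, z)/((-52 - 566)²) = 169928/3714791 - 1327/(6816*(-52 - 566)²) = 169928*(1/3714791) - 1327/(6816*((-618)²)) = 169928/3714791 - 1327/6816/381924 = 169928/3714791 - 1327/6816*1/381924 = 169928/3714791 - 1327/2603193984 = 6230290391345/136201712436864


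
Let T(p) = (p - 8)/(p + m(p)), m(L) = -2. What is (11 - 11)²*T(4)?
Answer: 0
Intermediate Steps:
T(p) = (-8 + p)/(-2 + p) (T(p) = (p - 8)/(p - 2) = (-8 + p)/(-2 + p))
(11 - 11)²*T(4) = (11 - 11)²*((-8 + 4)/(-2 + 4)) = 0²*(-4/2) = 0*((½)*(-4)) = 0*(-2) = 0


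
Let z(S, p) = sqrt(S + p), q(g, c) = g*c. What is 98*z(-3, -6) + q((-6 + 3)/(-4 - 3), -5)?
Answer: -15/7 + 294*I ≈ -2.1429 + 294.0*I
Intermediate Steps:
q(g, c) = c*g
98*z(-3, -6) + q((-6 + 3)/(-4 - 3), -5) = 98*sqrt(-3 - 6) - 5*(-6 + 3)/(-4 - 3) = 98*sqrt(-9) - (-15)/(-7) = 98*(3*I) - (-15)*(-1)/7 = 294*I - 5*3/7 = 294*I - 15/7 = -15/7 + 294*I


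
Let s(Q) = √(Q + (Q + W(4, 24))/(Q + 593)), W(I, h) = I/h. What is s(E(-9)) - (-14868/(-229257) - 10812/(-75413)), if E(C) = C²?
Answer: -57142336/274427907 + √331659561/2022 ≈ 8.7985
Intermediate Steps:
s(Q) = √(Q + (⅙ + Q)/(593 + Q)) (s(Q) = √(Q + (Q + 4/24)/(Q + 593)) = √(Q + (Q + 4*(1/24))/(593 + Q)) = √(Q + (Q + ⅙)/(593 + Q)) = √(Q + (⅙ + Q)/(593 + Q)))
s(E(-9)) - (-14868/(-229257) - 10812/(-75413)) = √6*√((1 + 6*((-9)²)² + 3564*(-9)²)/(593 + (-9)²))/6 - (-14868/(-229257) - 10812/(-75413)) = √6*√((1 + 6*81² + 3564*81)/(593 + 81))/6 - (-14868*(-1/229257) - 10812*(-1/75413)) = √6*√((1 + 6*6561 + 288684)/674)/6 - (236/3639 + 10812/75413) = √6*√((1 + 39366 + 288684)/674)/6 - 1*57142336/274427907 = √6*√((1/674)*328051)/6 - 57142336/274427907 = √6*√(328051/674)/6 - 57142336/274427907 = √6*(√221106374/674)/6 - 57142336/274427907 = √331659561/2022 - 57142336/274427907 = -57142336/274427907 + √331659561/2022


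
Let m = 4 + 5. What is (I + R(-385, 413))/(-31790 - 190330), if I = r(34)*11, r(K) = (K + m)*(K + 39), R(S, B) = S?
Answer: -4268/27765 ≈ -0.15372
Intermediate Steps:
m = 9
r(K) = (9 + K)*(39 + K) (r(K) = (K + 9)*(K + 39) = (9 + K)*(39 + K))
I = 34529 (I = (351 + 34**2 + 48*34)*11 = (351 + 1156 + 1632)*11 = 3139*11 = 34529)
(I + R(-385, 413))/(-31790 - 190330) = (34529 - 385)/(-31790 - 190330) = 34144/(-222120) = 34144*(-1/222120) = -4268/27765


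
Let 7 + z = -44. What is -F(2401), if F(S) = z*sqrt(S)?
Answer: 2499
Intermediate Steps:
z = -51 (z = -7 - 44 = -51)
F(S) = -51*sqrt(S)
-F(2401) = -(-51)*sqrt(2401) = -(-51)*49 = -1*(-2499) = 2499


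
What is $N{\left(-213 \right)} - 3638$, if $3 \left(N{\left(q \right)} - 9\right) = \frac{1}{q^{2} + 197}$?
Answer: $- \frac{496077041}{136698} \approx -3629.0$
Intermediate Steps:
$N{\left(q \right)} = 9 + \frac{1}{3 \left(197 + q^{2}\right)}$ ($N{\left(q \right)} = 9 + \frac{1}{3 \left(q^{2} + 197\right)} = 9 + \frac{1}{3 \left(197 + q^{2}\right)}$)
$N{\left(-213 \right)} - 3638 = \frac{5320 + 27 \left(-213\right)^{2}}{3 \left(197 + \left(-213\right)^{2}\right)} - 3638 = \frac{5320 + 27 \cdot 45369}{3 \left(197 + 45369\right)} - 3638 = \frac{5320 + 1224963}{3 \cdot 45566} - 3638 = \frac{1}{3} \cdot \frac{1}{45566} \cdot 1230283 - 3638 = \frac{1230283}{136698} - 3638 = - \frac{496077041}{136698}$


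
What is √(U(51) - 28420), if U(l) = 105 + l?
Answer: 2*I*√7066 ≈ 168.12*I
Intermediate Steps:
√(U(51) - 28420) = √((105 + 51) - 28420) = √(156 - 28420) = √(-28264) = 2*I*√7066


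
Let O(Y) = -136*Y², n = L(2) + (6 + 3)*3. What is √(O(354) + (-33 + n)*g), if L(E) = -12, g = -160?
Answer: 12*I*√118334 ≈ 4128.0*I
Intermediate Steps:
n = 15 (n = -12 + (6 + 3)*3 = -12 + 9*3 = -12 + 27 = 15)
√(O(354) + (-33 + n)*g) = √(-136*354² + (-33 + 15)*(-160)) = √(-136*125316 - 18*(-160)) = √(-17042976 + 2880) = √(-17040096) = 12*I*√118334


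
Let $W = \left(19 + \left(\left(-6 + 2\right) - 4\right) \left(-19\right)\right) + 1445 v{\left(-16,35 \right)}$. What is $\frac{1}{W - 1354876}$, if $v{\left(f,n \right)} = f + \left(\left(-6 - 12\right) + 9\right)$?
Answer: $- \frac{1}{1390830} \approx -7.19 \cdot 10^{-7}$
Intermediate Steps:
$v{\left(f,n \right)} = -9 + f$ ($v{\left(f,n \right)} = f + \left(-18 + 9\right) = f - 9 = -9 + f$)
$W = -35954$ ($W = \left(19 + \left(\left(-6 + 2\right) - 4\right) \left(-19\right)\right) + 1445 \left(-9 - 16\right) = \left(19 + \left(-4 - 4\right) \left(-19\right)\right) + 1445 \left(-25\right) = \left(19 - -152\right) - 36125 = \left(19 + 152\right) - 36125 = 171 - 36125 = -35954$)
$\frac{1}{W - 1354876} = \frac{1}{-35954 - 1354876} = \frac{1}{-1390830} = - \frac{1}{1390830}$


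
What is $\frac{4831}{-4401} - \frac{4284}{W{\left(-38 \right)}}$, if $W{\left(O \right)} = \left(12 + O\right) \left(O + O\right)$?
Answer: $- \frac{7099985}{2174094} \approx -3.2657$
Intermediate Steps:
$W{\left(O \right)} = 2 O \left(12 + O\right)$ ($W{\left(O \right)} = \left(12 + O\right) 2 O = 2 O \left(12 + O\right)$)
$\frac{4831}{-4401} - \frac{4284}{W{\left(-38 \right)}} = \frac{4831}{-4401} - \frac{4284}{2 \left(-38\right) \left(12 - 38\right)} = 4831 \left(- \frac{1}{4401}\right) - \frac{4284}{2 \left(-38\right) \left(-26\right)} = - \frac{4831}{4401} - \frac{4284}{1976} = - \frac{4831}{4401} - \frac{1071}{494} = - \frac{7099985}{2174094}$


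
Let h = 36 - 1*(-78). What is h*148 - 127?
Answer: 16745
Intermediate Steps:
h = 114 (h = 36 + 78 = 114)
h*148 - 127 = 114*148 - 127 = 16872 - 127 = 16745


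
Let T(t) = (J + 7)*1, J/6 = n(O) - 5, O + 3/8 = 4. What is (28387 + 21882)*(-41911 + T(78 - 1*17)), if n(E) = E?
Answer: -8427547581/4 ≈ -2.1069e+9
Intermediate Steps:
O = 29/8 (O = -3/8 + 4 = 29/8 ≈ 3.6250)
J = -33/4 (J = 6*(29/8 - 5) = 6*(-11/8) = -33/4 ≈ -8.2500)
T(t) = -5/4 (T(t) = (-33/4 + 7)*1 = -5/4*1 = -5/4)
(28387 + 21882)*(-41911 + T(78 - 1*17)) = (28387 + 21882)*(-41911 - 5/4) = 50269*(-167649/4) = -8427547581/4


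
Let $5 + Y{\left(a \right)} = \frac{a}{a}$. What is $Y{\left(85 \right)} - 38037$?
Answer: $-38041$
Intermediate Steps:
$Y{\left(a \right)} = -4$ ($Y{\left(a \right)} = -5 + \frac{a}{a} = -5 + 1 = -4$)
$Y{\left(85 \right)} - 38037 = -4 - 38037 = -38041$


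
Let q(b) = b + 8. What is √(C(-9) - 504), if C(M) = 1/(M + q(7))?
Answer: I*√18138/6 ≈ 22.446*I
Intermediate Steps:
q(b) = 8 + b
C(M) = 1/(15 + M) (C(M) = 1/(M + (8 + 7)) = 1/(M + 15) = 1/(15 + M))
√(C(-9) - 504) = √(1/(15 - 9) - 504) = √(1/6 - 504) = √(⅙ - 504) = √(-3023/6) = I*√18138/6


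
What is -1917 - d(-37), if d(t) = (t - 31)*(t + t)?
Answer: -6949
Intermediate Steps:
d(t) = 2*t*(-31 + t) (d(t) = (-31 + t)*(2*t) = 2*t*(-31 + t))
-1917 - d(-37) = -1917 - 2*(-37)*(-31 - 37) = -1917 - 2*(-37)*(-68) = -1917 - 1*5032 = -1917 - 5032 = -6949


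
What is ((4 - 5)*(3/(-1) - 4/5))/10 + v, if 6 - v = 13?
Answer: -331/50 ≈ -6.6200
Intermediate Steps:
v = -7 (v = 6 - 1*13 = 6 - 13 = -7)
((4 - 5)*(3/(-1) - 4/5))/10 + v = ((4 - 5)*(3/(-1) - 4/5))/10 - 7 = (-(3*(-1) - 4*⅕))/10 - 7 = (-(-3 - ⅘))/10 - 7 = (-1*(-19/5))/10 - 7 = (⅒)*(19/5) - 7 = 19/50 - 7 = -331/50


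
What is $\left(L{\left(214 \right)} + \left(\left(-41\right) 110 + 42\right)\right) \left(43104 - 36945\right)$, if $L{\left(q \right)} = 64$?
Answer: $-27124236$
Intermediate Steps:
$\left(L{\left(214 \right)} + \left(\left(-41\right) 110 + 42\right)\right) \left(43104 - 36945\right) = \left(64 + \left(\left(-41\right) 110 + 42\right)\right) \left(43104 - 36945\right) = \left(64 + \left(-4510 + 42\right)\right) 6159 = \left(64 - 4468\right) 6159 = \left(-4404\right) 6159 = -27124236$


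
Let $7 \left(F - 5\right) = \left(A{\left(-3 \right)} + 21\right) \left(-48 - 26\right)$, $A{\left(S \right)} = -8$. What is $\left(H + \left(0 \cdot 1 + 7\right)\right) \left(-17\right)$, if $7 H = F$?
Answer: $\frac{9928}{49} \approx 202.61$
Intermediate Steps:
$F = - \frac{927}{7}$ ($F = 5 + \frac{\left(-8 + 21\right) \left(-48 - 26\right)}{7} = 5 + \frac{13 \left(-74\right)}{7} = 5 + \frac{1}{7} \left(-962\right) = 5 - \frac{962}{7} = - \frac{927}{7} \approx -132.43$)
$H = - \frac{927}{49}$ ($H = \frac{1}{7} \left(- \frac{927}{7}\right) = - \frac{927}{49} \approx -18.918$)
$\left(H + \left(0 \cdot 1 + 7\right)\right) \left(-17\right) = \left(- \frac{927}{49} + \left(0 \cdot 1 + 7\right)\right) \left(-17\right) = \left(- \frac{927}{49} + \left(0 + 7\right)\right) \left(-17\right) = \left(- \frac{927}{49} + 7\right) \left(-17\right) = \left(- \frac{584}{49}\right) \left(-17\right) = \frac{9928}{49}$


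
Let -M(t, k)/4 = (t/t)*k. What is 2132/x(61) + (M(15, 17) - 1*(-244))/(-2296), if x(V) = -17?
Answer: -612258/4879 ≈ -125.49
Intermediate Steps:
M(t, k) = -4*k (M(t, k) = -4*t/t*k = -4*k)
2132/x(61) + (M(15, 17) - 1*(-244))/(-2296) = 2132/(-17) + (-4*17 - 1*(-244))/(-2296) = 2132*(-1/17) + (-68 + 244)*(-1/2296) = -2132/17 + 176*(-1/2296) = -2132/17 - 22/287 = -612258/4879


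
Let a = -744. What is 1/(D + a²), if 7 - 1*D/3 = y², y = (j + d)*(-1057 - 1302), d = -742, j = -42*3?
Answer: -1/12578144154075 ≈ -7.9503e-14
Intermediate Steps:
j = -126
y = 2047612 (y = (-126 - 742)*(-1057 - 1302) = -868*(-2359) = 2047612)
D = -12578144707611 (D = 21 - 3*2047612² = 21 - 3*4192714902544 = 21 - 12578144707632 = -12578144707611)
1/(D + a²) = 1/(-12578144707611 + (-744)²) = 1/(-12578144707611 + 553536) = 1/(-12578144154075) = -1/12578144154075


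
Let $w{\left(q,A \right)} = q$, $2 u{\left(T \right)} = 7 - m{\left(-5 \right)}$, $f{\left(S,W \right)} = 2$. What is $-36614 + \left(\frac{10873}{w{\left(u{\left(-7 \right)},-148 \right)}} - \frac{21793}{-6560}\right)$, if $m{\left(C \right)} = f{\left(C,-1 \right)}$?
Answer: $- \frac{42327059}{1312} \approx -32261.0$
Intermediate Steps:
$m{\left(C \right)} = 2$
$u{\left(T \right)} = \frac{5}{2}$ ($u{\left(T \right)} = \frac{7 - 2}{2} = \frac{1}{2} \cdot 5 = \frac{5}{2}$)
$-36614 + \left(\frac{10873}{w{\left(u{\left(-7 \right)},-148 \right)}} - \frac{21793}{-6560}\right) = -36614 + \left(\frac{10873}{\frac{5}{2}} - \frac{21793}{-6560}\right) = -36614 + \left(10873 \cdot \frac{2}{5} - - \frac{21793}{6560}\right) = -36614 + \left(\frac{21746}{5} + \frac{21793}{6560}\right) = -36614 + \frac{5710509}{1312} = - \frac{42327059}{1312}$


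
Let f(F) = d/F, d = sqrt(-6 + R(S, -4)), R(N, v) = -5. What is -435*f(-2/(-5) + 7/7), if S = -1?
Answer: -2175*I*sqrt(11)/7 ≈ -1030.5*I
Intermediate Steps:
d = I*sqrt(11) (d = sqrt(-6 - 5) = sqrt(-11) = I*sqrt(11) ≈ 3.3166*I)
f(F) = I*sqrt(11)/F (f(F) = (I*sqrt(11))/F = I*sqrt(11)/F)
-435*f(-2/(-5) + 7/7) = -435*I*sqrt(11)/(-2/(-5) + 7/7) = -435*I*sqrt(11)/(-2*(-1/5) + 7*(1/7)) = -435*I*sqrt(11)/(2/5 + 1) = -435*I*sqrt(11)/7/5 = -435*I*sqrt(11)*5/7 = -2175*I*sqrt(11)/7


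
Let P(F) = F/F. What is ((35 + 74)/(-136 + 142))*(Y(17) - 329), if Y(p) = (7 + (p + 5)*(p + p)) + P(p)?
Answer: 46543/6 ≈ 7757.2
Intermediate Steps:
P(F) = 1
Y(p) = 8 + 2*p*(5 + p) (Y(p) = (7 + (p + 5)*(p + p)) + 1 = (7 + (5 + p)*(2*p)) + 1 = (7 + 2*p*(5 + p)) + 1 = 8 + 2*p*(5 + p))
((35 + 74)/(-136 + 142))*(Y(17) - 329) = ((35 + 74)/(-136 + 142))*((8 + 2*17² + 10*17) - 329) = (109/6)*((8 + 2*289 + 170) - 329) = (109*(⅙))*((8 + 578 + 170) - 329) = 109*(756 - 329)/6 = (109/6)*427 = 46543/6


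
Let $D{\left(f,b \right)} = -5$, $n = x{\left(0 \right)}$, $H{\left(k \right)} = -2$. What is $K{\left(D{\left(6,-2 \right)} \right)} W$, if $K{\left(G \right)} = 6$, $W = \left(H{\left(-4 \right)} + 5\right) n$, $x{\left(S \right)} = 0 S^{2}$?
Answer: $0$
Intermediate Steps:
$x{\left(S \right)} = 0$
$n = 0$
$W = 0$ ($W = \left(-2 + 5\right) 0 = 3 \cdot 0 = 0$)
$K{\left(D{\left(6,-2 \right)} \right)} W = 6 \cdot 0 = 0$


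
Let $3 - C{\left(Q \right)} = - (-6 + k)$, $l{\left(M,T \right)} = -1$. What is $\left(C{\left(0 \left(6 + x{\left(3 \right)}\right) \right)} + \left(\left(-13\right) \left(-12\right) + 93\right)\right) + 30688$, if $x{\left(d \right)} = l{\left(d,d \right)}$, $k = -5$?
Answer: $30929$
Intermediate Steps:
$x{\left(d \right)} = -1$
$C{\left(Q \right)} = -8$ ($C{\left(Q \right)} = 3 - - (-6 - 5) = 3 - \left(-1\right) \left(-11\right) = 3 - 11 = -8$)
$\left(C{\left(0 \left(6 + x{\left(3 \right)}\right) \right)} + \left(\left(-13\right) \left(-12\right) + 93\right)\right) + 30688 = \left(-8 + \left(\left(-13\right) \left(-12\right) + 93\right)\right) + 30688 = \left(-8 + \left(156 + 93\right)\right) + 30688 = \left(-8 + 249\right) + 30688 = 241 + 30688 = 30929$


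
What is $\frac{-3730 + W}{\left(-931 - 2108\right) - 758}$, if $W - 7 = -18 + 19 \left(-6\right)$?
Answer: $\frac{3855}{3797} \approx 1.0153$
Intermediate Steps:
$W = -125$ ($W = 7 + \left(-18 + 19 \left(-6\right)\right) = 7 - 132 = -125$)
$\frac{-3730 + W}{\left(-931 - 2108\right) - 758} = \frac{-3730 - 125}{\left(-931 - 2108\right) - 758} = - \frac{3855}{-3039 - 758} = - \frac{3855}{-3797} = \left(-3855\right) \left(- \frac{1}{3797}\right) = \frac{3855}{3797}$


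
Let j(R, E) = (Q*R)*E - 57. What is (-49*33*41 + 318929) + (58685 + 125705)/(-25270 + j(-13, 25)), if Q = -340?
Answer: 21517609726/85173 ≈ 2.5263e+5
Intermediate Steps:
j(R, E) = -57 - 340*E*R (j(R, E) = (-340*R)*E - 57 = -340*E*R - 57 = -57 - 340*E*R)
(-49*33*41 + 318929) + (58685 + 125705)/(-25270 + j(-13, 25)) = (-49*33*41 + 318929) + (58685 + 125705)/(-25270 + (-57 - 340*25*(-13))) = (-1617*41 + 318929) + 184390/(-25270 + (-57 + 110500)) = (-66297 + 318929) + 184390/(-25270 + 110443) = 252632 + 184390/85173 = 21517609726/85173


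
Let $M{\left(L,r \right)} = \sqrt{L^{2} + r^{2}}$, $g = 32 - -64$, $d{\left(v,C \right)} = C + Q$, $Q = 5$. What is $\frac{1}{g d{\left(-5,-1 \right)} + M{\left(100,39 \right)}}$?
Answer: $\frac{384}{135935} - \frac{\sqrt{11521}}{135935} \approx 0.0020353$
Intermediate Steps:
$d{\left(v,C \right)} = 5 + C$ ($d{\left(v,C \right)} = C + 5 = 5 + C$)
$g = 96$ ($g = 32 + 64 = 96$)
$\frac{1}{g d{\left(-5,-1 \right)} + M{\left(100,39 \right)}} = \frac{1}{96 \left(5 - 1\right) + \sqrt{100^{2} + 39^{2}}} = \frac{1}{96 \cdot 4 + \sqrt{10000 + 1521}} = \frac{1}{384 + \sqrt{11521}}$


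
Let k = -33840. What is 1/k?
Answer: -1/33840 ≈ -2.9551e-5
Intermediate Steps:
1/k = 1/(-33840) = -1/33840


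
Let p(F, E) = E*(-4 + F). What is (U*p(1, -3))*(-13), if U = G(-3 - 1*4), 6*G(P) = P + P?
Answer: 273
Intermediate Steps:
G(P) = P/3 (G(P) = (P + P)/6 = (2*P)/6 = P/3)
U = -7/3 (U = (-3 - 1*4)/3 = (-3 - 4)/3 = (⅓)*(-7) = -7/3 ≈ -2.3333)
(U*p(1, -3))*(-13) = -(-7)*(-4 + 1)*(-13) = -(-7)*(-3)*(-13) = -7/3*9*(-13) = -21*(-13) = 273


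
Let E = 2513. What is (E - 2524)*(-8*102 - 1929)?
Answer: 30195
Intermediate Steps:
(E - 2524)*(-8*102 - 1929) = (2513 - 2524)*(-8*102 - 1929) = -11*(-816 - 1929) = -11*(-2745) = 30195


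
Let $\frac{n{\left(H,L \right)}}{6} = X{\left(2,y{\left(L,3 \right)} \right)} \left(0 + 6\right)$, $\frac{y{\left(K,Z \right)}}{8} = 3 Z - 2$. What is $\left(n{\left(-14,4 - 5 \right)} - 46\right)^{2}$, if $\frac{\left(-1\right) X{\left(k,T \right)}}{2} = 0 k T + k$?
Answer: $36100$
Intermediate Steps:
$y{\left(K,Z \right)} = -16 + 24 Z$ ($y{\left(K,Z \right)} = 8 \left(3 Z - 2\right) = 8 \left(-2 + 3 Z\right) = -16 + 24 Z$)
$X{\left(k,T \right)} = - 2 k$ ($X{\left(k,T \right)} = - 2 \left(0 k T + k\right) = - 2 \left(0 T + k\right) = - 2 \left(0 + k\right) = - 2 k$)
$n{\left(H,L \right)} = -144$ ($n{\left(H,L \right)} = 6 \left(-2\right) 2 \left(0 + 6\right) = 6 \left(\left(-4\right) 6\right) = 6 \left(-24\right) = -144$)
$\left(n{\left(-14,4 - 5 \right)} - 46\right)^{2} = \left(-144 - 46\right)^{2} = \left(-190\right)^{2} = 36100$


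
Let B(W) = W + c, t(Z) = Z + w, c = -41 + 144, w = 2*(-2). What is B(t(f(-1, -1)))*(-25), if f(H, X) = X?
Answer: -2450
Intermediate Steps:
w = -4
c = 103
t(Z) = -4 + Z (t(Z) = Z - 4 = -4 + Z)
B(W) = 103 + W (B(W) = W + 103 = 103 + W)
B(t(f(-1, -1)))*(-25) = (103 + (-4 - 1))*(-25) = (103 - 5)*(-25) = 98*(-25) = -2450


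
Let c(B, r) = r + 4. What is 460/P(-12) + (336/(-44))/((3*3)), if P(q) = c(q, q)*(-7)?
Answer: 3403/462 ≈ 7.3658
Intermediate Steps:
c(B, r) = 4 + r
P(q) = -28 - 7*q (P(q) = (4 + q)*(-7) = -28 - 7*q)
460/P(-12) + (336/(-44))/((3*3)) = 460/(-28 - 7*(-12)) + (336/(-44))/((3*3)) = 460/(-28 + 84) + (336*(-1/44))/9 = 460/56 - 84/11*⅑ = 460*(1/56) - 28/33 = 115/14 - 28/33 = 3403/462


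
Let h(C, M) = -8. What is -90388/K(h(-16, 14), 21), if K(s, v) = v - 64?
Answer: 90388/43 ≈ 2102.0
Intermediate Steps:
K(s, v) = -64 + v
-90388/K(h(-16, 14), 21) = -90388/(-64 + 21) = -90388/(-43) = -90388*(-1/43) = 90388/43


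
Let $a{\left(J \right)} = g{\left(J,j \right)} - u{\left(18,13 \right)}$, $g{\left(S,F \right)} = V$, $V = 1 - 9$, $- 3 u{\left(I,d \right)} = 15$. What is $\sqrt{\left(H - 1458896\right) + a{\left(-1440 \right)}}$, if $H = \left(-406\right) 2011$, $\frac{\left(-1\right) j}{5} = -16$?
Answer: $i \sqrt{2275365} \approx 1508.4 i$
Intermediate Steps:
$j = 80$ ($j = \left(-5\right) \left(-16\right) = 80$)
$u{\left(I,d \right)} = -5$ ($u{\left(I,d \right)} = \left(- \frac{1}{3}\right) 15 = -5$)
$H = -816466$
$V = -8$
$g{\left(S,F \right)} = -8$
$a{\left(J \right)} = -3$ ($a{\left(J \right)} = -8 - -5 = -8 + 5 = -3$)
$\sqrt{\left(H - 1458896\right) + a{\left(-1440 \right)}} = \sqrt{\left(-816466 - 1458896\right) - 3} = \sqrt{-2275362 - 3} = \sqrt{-2275365} = i \sqrt{2275365}$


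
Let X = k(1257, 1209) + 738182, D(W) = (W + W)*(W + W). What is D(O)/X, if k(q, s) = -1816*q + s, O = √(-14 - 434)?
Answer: 1792/1543321 ≈ 0.0011611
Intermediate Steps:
O = 8*I*√7 (O = √(-448) = 8*I*√7 ≈ 21.166*I)
k(q, s) = s - 1816*q
D(W) = 4*W² (D(W) = (2*W)*(2*W) = 4*W²)
X = -1543321 (X = (1209 - 1816*1257) + 738182 = (1209 - 2282712) + 738182 = -2281503 + 738182 = -1543321)
D(O)/X = (4*(8*I*√7)²)/(-1543321) = (4*(-448))*(-1/1543321) = -1792*(-1/1543321) = 1792/1543321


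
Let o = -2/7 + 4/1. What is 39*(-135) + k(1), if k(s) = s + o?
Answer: -36822/7 ≈ -5260.3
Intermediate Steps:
o = 26/7 (o = -2*⅐ + 4*1 = -2/7 + 4 = 26/7 ≈ 3.7143)
k(s) = 26/7 + s (k(s) = s + 26/7 = 26/7 + s)
39*(-135) + k(1) = 39*(-135) + (26/7 + 1) = -5265 + 33/7 = -36822/7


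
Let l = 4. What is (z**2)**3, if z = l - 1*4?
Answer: 0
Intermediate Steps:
z = 0 (z = 4 - 1*4 = 4 - 4 = 0)
(z**2)**3 = (0**2)**3 = 0**3 = 0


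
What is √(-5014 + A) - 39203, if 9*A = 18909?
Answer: -39203 + I*√2913 ≈ -39203.0 + 53.972*I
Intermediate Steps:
A = 2101 (A = (⅑)*18909 = 2101)
√(-5014 + A) - 39203 = √(-5014 + 2101) - 39203 = √(-2913) - 39203 = I*√2913 - 39203 = -39203 + I*√2913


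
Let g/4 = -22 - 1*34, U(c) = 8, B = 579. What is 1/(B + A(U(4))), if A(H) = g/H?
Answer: 1/551 ≈ 0.0018149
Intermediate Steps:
g = -224 (g = 4*(-22 - 1*34) = 4*(-22 - 34) = 4*(-56) = -224)
A(H) = -224/H
1/(B + A(U(4))) = 1/(579 - 224/8) = 1/(579 - 224*⅛) = 1/(579 - 28) = 1/551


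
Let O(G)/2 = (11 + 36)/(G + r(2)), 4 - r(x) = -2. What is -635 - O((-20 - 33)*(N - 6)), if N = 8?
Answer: -31703/50 ≈ -634.06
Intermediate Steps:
r(x) = 6 (r(x) = 4 - 1*(-2) = 4 + 2 = 6)
O(G) = 94/(6 + G) (O(G) = 2*((11 + 36)/(G + 6)) = 2*(47/(6 + G)) = 94/(6 + G))
-635 - O((-20 - 33)*(N - 6)) = -635 - 94/(6 + (-20 - 33)*(8 - 6)) = -635 - 94/(6 - 53*2) = -635 - 94/(6 - 106) = -635 - 94/(-100) = -635 - 94*(-1)/100 = -635 - 1*(-47/50) = -635 + 47/50 = -31703/50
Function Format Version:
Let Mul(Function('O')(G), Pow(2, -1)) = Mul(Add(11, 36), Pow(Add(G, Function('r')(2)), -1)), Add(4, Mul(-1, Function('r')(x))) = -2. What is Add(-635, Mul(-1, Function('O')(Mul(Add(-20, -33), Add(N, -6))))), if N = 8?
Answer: Rational(-31703, 50) ≈ -634.06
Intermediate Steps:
Function('r')(x) = 6 (Function('r')(x) = Add(4, Mul(-1, -2)) = Add(4, 2) = 6)
Function('O')(G) = Mul(94, Pow(Add(6, G), -1)) (Function('O')(G) = Mul(2, Mul(Add(11, 36), Pow(Add(G, 6), -1))) = Mul(2, Mul(47, Pow(Add(6, G), -1))) = Mul(94, Pow(Add(6, G), -1)))
Add(-635, Mul(-1, Function('O')(Mul(Add(-20, -33), Add(N, -6))))) = Add(-635, Mul(-1, Mul(94, Pow(Add(6, Mul(Add(-20, -33), Add(8, -6))), -1)))) = Add(-635, Mul(-1, Mul(94, Pow(Add(6, Mul(-53, 2)), -1)))) = Add(-635, Mul(-1, Mul(94, Pow(Add(6, -106), -1)))) = Add(-635, Mul(-1, Mul(94, Pow(-100, -1)))) = Add(-635, Mul(-1, Mul(94, Rational(-1, 100)))) = Add(-635, Mul(-1, Rational(-47, 50))) = Add(-635, Rational(47, 50)) = Rational(-31703, 50)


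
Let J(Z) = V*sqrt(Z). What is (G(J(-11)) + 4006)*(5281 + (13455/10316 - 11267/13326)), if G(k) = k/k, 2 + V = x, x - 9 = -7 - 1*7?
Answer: 1454636179180589/68735508 ≈ 2.1163e+7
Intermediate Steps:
x = -5 (x = 9 + (-7 - 1*7) = 9 + (-7 - 7) = 9 - 14 = -5)
V = -7 (V = -2 - 5 = -7)
J(Z) = -7*sqrt(Z)
G(k) = 1
(G(J(-11)) + 4006)*(5281 + (13455/10316 - 11267/13326)) = (1 + 4006)*(5281 + (13455/10316 - 11267/13326)) = 4007*(5281 + (13455*(1/10316) - 11267*1/13326)) = 4007*(5281 + (13455/10316 - 11267/13326)) = 4007*(5281 + 31535479/68735508) = 4007*(363023753227/68735508) = 1454636179180589/68735508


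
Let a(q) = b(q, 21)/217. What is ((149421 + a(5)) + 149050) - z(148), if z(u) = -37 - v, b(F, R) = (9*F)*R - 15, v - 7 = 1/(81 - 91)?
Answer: 20896343/70 ≈ 2.9852e+5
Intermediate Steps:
v = 69/10 (v = 7 + 1/(81 - 91) = 7 + 1/(-10) = 7 - ⅒ = 69/10 ≈ 6.9000)
b(F, R) = -15 + 9*F*R (b(F, R) = 9*F*R - 15 = -15 + 9*F*R)
z(u) = -439/10 (z(u) = -37 - 1*69/10 = -37 - 69/10 = -439/10)
a(q) = -15/217 + 27*q/31 (a(q) = (-15 + 9*q*21)/217 = (-15 + 189*q)*(1/217) = -15/217 + 27*q/31)
((149421 + a(5)) + 149050) - z(148) = ((149421 + (-15/217 + (27/31)*5)) + 149050) - 1*(-439/10) = ((149421 + (-15/217 + 135/31)) + 149050) + 439/10 = ((149421 + 30/7) + 149050) + 439/10 = (1045977/7 + 149050) + 439/10 = 2089327/7 + 439/10 = 20896343/70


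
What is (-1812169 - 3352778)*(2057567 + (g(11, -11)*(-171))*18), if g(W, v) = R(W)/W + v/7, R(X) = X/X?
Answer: -820108625386797/77 ≈ -1.0651e+13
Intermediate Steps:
R(X) = 1
g(W, v) = 1/W + v/7
(-1812169 - 3352778)*(2057567 + (g(11, -11)*(-171))*18) = (-1812169 - 3352778)*(2057567 + ((1/11 + (1/7)*(-11))*(-171))*18) = -5164947*(2057567 + ((1/11 - 11/7)*(-171))*18) = -5164947*(2057567 - 114/77*(-171)*18) = -5164947*(2057567 + (19494/77)*18) = -5164947*(2057567 + 350892/77) = -5164947*158783551/77 = -820108625386797/77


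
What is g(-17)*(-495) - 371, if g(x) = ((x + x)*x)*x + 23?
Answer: 4852114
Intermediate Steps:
g(x) = 23 + 2*x**3 (g(x) = ((2*x)*x)*x + 23 = (2*x**2)*x + 23 = 2*x**3 + 23 = 23 + 2*x**3)
g(-17)*(-495) - 371 = (23 + 2*(-17)**3)*(-495) - 371 = (23 + 2*(-4913))*(-495) - 371 = (23 - 9826)*(-495) - 371 = -9803*(-495) - 371 = 4852485 - 371 = 4852114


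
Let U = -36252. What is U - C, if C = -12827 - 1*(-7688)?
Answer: -31113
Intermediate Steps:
C = -5139 (C = -12827 + 7688 = -5139)
U - C = -36252 - 1*(-5139) = -36252 + 5139 = -31113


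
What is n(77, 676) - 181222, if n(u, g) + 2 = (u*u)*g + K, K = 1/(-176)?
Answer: 673513279/176 ≈ 3.8268e+6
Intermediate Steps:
K = -1/176 ≈ -0.0056818
n(u, g) = -353/176 + g*u² (n(u, g) = -2 + ((u*u)*g - 1/176) = -2 + (u²*g - 1/176) = -2 + (g*u² - 1/176) = -2 + (-1/176 + g*u²) = -353/176 + g*u²)
n(77, 676) - 181222 = (-353/176 + 676*77²) - 181222 = (-353/176 + 676*5929) - 181222 = (-353/176 + 4008004) - 181222 = 705408351/176 - 181222 = 673513279/176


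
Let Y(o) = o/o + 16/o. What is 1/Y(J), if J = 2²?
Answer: ⅕ ≈ 0.20000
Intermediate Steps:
J = 4
Y(o) = 1 + 16/o
1/Y(J) = 1/((16 + 4)/4) = 1/((¼)*20) = 1/5 = ⅕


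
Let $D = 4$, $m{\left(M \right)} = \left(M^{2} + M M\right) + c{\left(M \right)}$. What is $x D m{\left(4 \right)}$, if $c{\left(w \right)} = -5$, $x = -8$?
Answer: $-864$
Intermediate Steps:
$m{\left(M \right)} = -5 + 2 M^{2}$ ($m{\left(M \right)} = \left(M^{2} + M M\right) - 5 = \left(M^{2} + M^{2}\right) - 5 = 2 M^{2} - 5 = -5 + 2 M^{2}$)
$x D m{\left(4 \right)} = \left(-8\right) 4 \left(-5 + 2 \cdot 4^{2}\right) = - 32 \left(-5 + 2 \cdot 16\right) = - 32 \left(-5 + 32\right) = \left(-32\right) 27 = -864$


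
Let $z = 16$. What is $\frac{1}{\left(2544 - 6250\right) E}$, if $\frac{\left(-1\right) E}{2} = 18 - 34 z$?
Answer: $- \frac{1}{3898712} \approx -2.5649 \cdot 10^{-7}$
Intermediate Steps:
$E = 1052$ ($E = - 2 \left(18 - 544\right) = \left(-2\right) \left(-526\right) = 1052$)
$\frac{1}{\left(2544 - 6250\right) E} = \frac{1}{\left(2544 - 6250\right) 1052} = \frac{1}{-3706} \cdot \frac{1}{1052} = \left(- \frac{1}{3706}\right) \frac{1}{1052} = - \frac{1}{3898712}$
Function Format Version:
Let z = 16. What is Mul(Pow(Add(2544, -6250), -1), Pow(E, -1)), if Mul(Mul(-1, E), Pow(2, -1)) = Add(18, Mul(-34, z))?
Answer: Rational(-1, 3898712) ≈ -2.5649e-7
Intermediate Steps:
E = 1052 (E = Mul(-2, Add(18, Mul(-34, 16))) = Mul(-2, Add(18, -544)) = Mul(-2, -526) = 1052)
Mul(Pow(Add(2544, -6250), -1), Pow(E, -1)) = Mul(Pow(Add(2544, -6250), -1), Pow(1052, -1)) = Mul(Pow(-3706, -1), Rational(1, 1052)) = Mul(Rational(-1, 3706), Rational(1, 1052)) = Rational(-1, 3898712)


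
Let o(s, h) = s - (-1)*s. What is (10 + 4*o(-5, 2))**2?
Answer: 900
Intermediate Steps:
o(s, h) = 2*s (o(s, h) = s + s = 2*s)
(10 + 4*o(-5, 2))**2 = (10 + 4*(2*(-5)))**2 = (10 + 4*(-10))**2 = (10 - 40)**2 = (-30)**2 = 900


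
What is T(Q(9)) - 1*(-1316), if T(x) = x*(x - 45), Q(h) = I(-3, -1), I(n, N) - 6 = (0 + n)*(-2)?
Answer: 920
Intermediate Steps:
I(n, N) = 6 - 2*n (I(n, N) = 6 + (0 + n)*(-2) = 6 + n*(-2) = 6 - 2*n)
Q(h) = 12 (Q(h) = 6 - 2*(-3) = 6 + 6 = 12)
T(x) = x*(-45 + x)
T(Q(9)) - 1*(-1316) = 12*(-45 + 12) - 1*(-1316) = 12*(-33) + 1316 = -396 + 1316 = 920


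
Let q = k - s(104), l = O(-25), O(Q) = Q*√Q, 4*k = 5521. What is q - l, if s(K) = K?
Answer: 5105/4 + 125*I ≈ 1276.3 + 125.0*I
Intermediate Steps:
k = 5521/4 (k = (¼)*5521 = 5521/4 ≈ 1380.3)
O(Q) = Q^(3/2)
l = -125*I (l = (-25)^(3/2) = -125*I ≈ -125.0*I)
q = 5105/4 (q = 5521/4 - 1*104 = 5521/4 - 104 = 5105/4 ≈ 1276.3)
q - l = 5105/4 - (-125)*I = 5105/4 + 125*I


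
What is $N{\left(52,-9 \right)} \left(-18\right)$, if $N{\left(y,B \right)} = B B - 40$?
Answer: $-738$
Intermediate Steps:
$N{\left(y,B \right)} = -40 + B^{2}$ ($N{\left(y,B \right)} = B^{2} - 40 = -40 + B^{2}$)
$N{\left(52,-9 \right)} \left(-18\right) = \left(-40 + \left(-9\right)^{2}\right) \left(-18\right) = \left(-40 + 81\right) \left(-18\right) = 41 \left(-18\right) = -738$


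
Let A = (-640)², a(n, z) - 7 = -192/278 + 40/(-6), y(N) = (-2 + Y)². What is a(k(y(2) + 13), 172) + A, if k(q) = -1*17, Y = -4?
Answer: 170803051/417 ≈ 4.0960e+5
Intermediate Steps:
y(N) = 36 (y(N) = (-2 - 4)² = (-6)² = 36)
k(q) = -17
a(n, z) = -149/417 (a(n, z) = 7 + (-192/278 + 40/(-6)) = 7 + (-192*1/278 + 40*(-⅙)) = 7 + (-96/139 - 20/3) = 7 - 3068/417 = -149/417)
A = 409600
a(k(y(2) + 13), 172) + A = -149/417 + 409600 = 170803051/417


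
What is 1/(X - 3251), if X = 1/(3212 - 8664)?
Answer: -5452/17724453 ≈ -0.00030760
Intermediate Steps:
X = -1/5452 (X = 1/(-5452) = -1/5452 ≈ -0.00018342)
1/(X - 3251) = 1/(-1/5452 - 3251) = 1/(-17724453/5452) = -5452/17724453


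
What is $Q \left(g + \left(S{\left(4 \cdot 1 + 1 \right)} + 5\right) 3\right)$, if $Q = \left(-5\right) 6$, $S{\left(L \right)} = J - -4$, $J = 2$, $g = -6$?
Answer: $-810$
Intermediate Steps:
$S{\left(L \right)} = 6$ ($S{\left(L \right)} = 2 - -4 = 2 + 4 = 6$)
$Q = -30$
$Q \left(g + \left(S{\left(4 \cdot 1 + 1 \right)} + 5\right) 3\right) = - 30 \left(-6 + \left(6 + 5\right) 3\right) = - 30 \left(-6 + 11 \cdot 3\right) = - 30 \left(-6 + 33\right) = \left(-30\right) 27 = -810$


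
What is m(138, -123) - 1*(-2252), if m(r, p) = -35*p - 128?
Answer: 6429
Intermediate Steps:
m(r, p) = -128 - 35*p
m(138, -123) - 1*(-2252) = (-128 - 35*(-123)) - 1*(-2252) = (-128 + 4305) + 2252 = 4177 + 2252 = 6429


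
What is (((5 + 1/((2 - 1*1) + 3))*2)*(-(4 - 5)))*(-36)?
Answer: -378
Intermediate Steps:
(((5 + 1/((2 - 1*1) + 3))*2)*(-(4 - 5)))*(-36) = (((5 + 1/((2 - 1) + 3))*2)*(-1*(-1)))*(-36) = (((5 + 1/(1 + 3))*2)*1)*(-36) = (((5 + 1/4)*2)*1)*(-36) = (((21/4)*2)*1)*(-36) = ((21/2)*1)*(-36) = (21/2)*(-36) = -378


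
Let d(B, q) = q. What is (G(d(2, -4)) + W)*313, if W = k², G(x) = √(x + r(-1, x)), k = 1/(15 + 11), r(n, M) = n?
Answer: 313/676 + 313*I*√5 ≈ 0.46302 + 699.89*I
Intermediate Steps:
k = 1/26 ≈ 0.038462
G(x) = √(-1 + x) (G(x) = √(x - 1) = √(-1 + x))
W = 1/676 (W = (1/26)² = 1/676 ≈ 0.0014793)
(G(d(2, -4)) + W)*313 = (√(-1 - 4) + 1/676)*313 = (√(-5) + 1/676)*313 = (I*√5 + 1/676)*313 = (1/676 + I*√5)*313 = 313/676 + 313*I*√5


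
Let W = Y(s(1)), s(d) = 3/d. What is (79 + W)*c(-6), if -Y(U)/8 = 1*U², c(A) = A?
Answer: -42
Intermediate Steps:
Y(U) = -8*U²
W = -72 (W = -8*(3/1)² = -8*(3*1)² = -8*3² = -8*9 = -72)
(79 + W)*c(-6) = (79 - 72)*(-6) = 7*(-6) = -42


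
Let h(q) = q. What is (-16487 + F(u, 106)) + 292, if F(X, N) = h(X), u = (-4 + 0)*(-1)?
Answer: -16191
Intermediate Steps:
u = 4 (u = -4*(-1) = 4)
F(X, N) = X
(-16487 + F(u, 106)) + 292 = (-16487 + 4) + 292 = -16483 + 292 = -16191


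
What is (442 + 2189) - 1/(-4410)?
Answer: 11602711/4410 ≈ 2631.0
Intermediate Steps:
(442 + 2189) - 1/(-4410) = 2631 - 1*(-1/4410) = 2631 + 1/4410 = 11602711/4410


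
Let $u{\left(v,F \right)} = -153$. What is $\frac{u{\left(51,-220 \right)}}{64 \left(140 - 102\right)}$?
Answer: $- \frac{153}{2432} \approx -0.062911$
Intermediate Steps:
$\frac{u{\left(51,-220 \right)}}{64 \left(140 - 102\right)} = - \frac{153}{64 \left(140 - 102\right)} = - \frac{153}{64 \cdot 38} = - \frac{153}{2432}$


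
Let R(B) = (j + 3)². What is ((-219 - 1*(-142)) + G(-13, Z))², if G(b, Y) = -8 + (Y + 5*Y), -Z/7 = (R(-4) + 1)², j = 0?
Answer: 18361225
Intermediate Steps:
R(B) = 9 (R(B) = (0 + 3)² = 3² = 9)
Z = -700 (Z = -7*(9 + 1)² = -7*10² = -7*100 = -700)
G(b, Y) = -8 + 6*Y
((-219 - 1*(-142)) + G(-13, Z))² = ((-219 - 1*(-142)) + (-8 + 6*(-700)))² = ((-219 + 142) + (-8 - 4200))² = (-77 - 4208)² = (-4285)² = 18361225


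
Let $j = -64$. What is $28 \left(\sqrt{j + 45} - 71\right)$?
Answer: $-1988 + 28 i \sqrt{19} \approx -1988.0 + 122.05 i$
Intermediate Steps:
$28 \left(\sqrt{j + 45} - 71\right) = 28 \left(\sqrt{-64 + 45} - 71\right) = 28 \left(\sqrt{-19} - 71\right) = 28 \left(i \sqrt{19} - 71\right) = 28 \left(-71 + i \sqrt{19}\right) = -1988 + 28 i \sqrt{19}$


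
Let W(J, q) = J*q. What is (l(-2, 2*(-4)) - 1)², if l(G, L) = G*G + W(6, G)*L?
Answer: 9801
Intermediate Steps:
l(G, L) = G² + 6*G*L (l(G, L) = G*G + (6*G)*L = G² + 6*G*L)
(l(-2, 2*(-4)) - 1)² = (-2*(-2 + 6*(2*(-4))) - 1)² = (-2*(-2 + 6*(-8)) - 1)² = (-2*(-2 - 48) - 1)² = (-2*(-50) - 1)² = (100 - 1)² = 99² = 9801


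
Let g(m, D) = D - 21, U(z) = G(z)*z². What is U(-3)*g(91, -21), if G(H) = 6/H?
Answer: 756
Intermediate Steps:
U(z) = 6*z (U(z) = (6/z)*z² = 6*z)
g(m, D) = -21 + D
U(-3)*g(91, -21) = (6*(-3))*(-21 - 21) = -18*(-42) = 756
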